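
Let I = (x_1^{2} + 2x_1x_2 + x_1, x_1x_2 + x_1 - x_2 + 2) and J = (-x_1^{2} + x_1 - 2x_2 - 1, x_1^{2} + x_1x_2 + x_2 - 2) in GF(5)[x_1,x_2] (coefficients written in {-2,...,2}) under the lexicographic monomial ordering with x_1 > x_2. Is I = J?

Since reduced Gröbner bases are canonical representatives of ideals under a given ordering, it suffices to compute and compare them.
Buchberger on the first generating set:
f_1 = x_1^{2} + 2x_1x_2 + x_1, LT = x_1^{2}.
f_2 = x_1x_2 + x_1 - x_2 + 2, LT = x_1x_2.

S(f_1,f_2): lcm = x_1^{2}x_2. S = -x_1^{2} + 2x_1x_2^{2} + 2x_1x_2 - 2x_1.
  leading term x_1^{2}: subtract (-1)·f_1 from -x_1^{2} + 2x_1x_2^{2} + 2x_1x_2 - 2x_1 → 2x_1x_2^{2} - x_1x_2 - x_1
  leading term x_1x_2^{2}: subtract (2x_2)·f_2 from 2x_1x_2^{2} - x_1x_2 - x_1 → 2x_1x_2 - x_1 + 2x_2^{2} + x_2
  leading term x_1x_2: subtract (2)·f_2 from 2x_1x_2 - x_1 + 2x_2^{2} + x_2 → 2x_1 + 2x_2^{2} - 2x_2 + 1
  leading term x_1: no divisor's leading term divides it; move 2x_1 to the remainder.
  leading term x_2^{2}: no divisor's leading term divides it; move 2x_2^{2} to the remainder.
  leading term x_2: no divisor's leading term divides it; move -2x_2 to the remainder.
  leading term 1: no divisor's leading term divides it; move 1 to the remainder.
  remainder 2x_1 + 2x_2^{2} - 2x_2 + 1 ≠ 0; add g_3 = 2x_1 + 2x_2^{2} - 2x_2 + 1 to the basis.

S(f_2,g_3): lcm = x_1x_2. S = x_1 - x_2^{3} + x_2^{2} + x_2 + 2.
  leading term x_1: subtract (-2)·g_3 from x_1 - x_2^{3} + x_2^{2} + x_2 + 2 → -x_2^{3} + 2x_2 - 1
  leading term x_2^{3}: no divisor's leading term divides it; move -x_2^{3} to the remainder.
  leading term x_2: no divisor's leading term divides it; move 2x_2 to the remainder.
  leading term 1: no divisor's leading term divides it; move -1 to the remainder.
  remainder -x_2^{3} + 2x_2 - 1 ≠ 0; add g_4 = -x_2^{3} + 2x_2 - 1 to the basis.

The other S-polynomials (S(f_1,g_3), S(f_1,g_4), S(f_2,g_4), S(g_3,g_4)) all reduce to 0 modulo the current basis, so we have a Gröbner basis.
Inter-reduce: drop elements whose leading term is divisible by another's, tail-reduce, and make monic.
Reduced Gröbner basis: {x_1 + x_2^{2} - x_2 - 2, x_2^{3} - 2x_2 + 1}.

Buchberger on the second generating set:
h_1 = -x_1^{2} + x_1 - 2x_2 - 1, LT = x_1^{2}.
h_2 = x_1^{2} + x_1x_2 + x_2 - 2, LT = x_1^{2}.

S(h_1,h_2): lcm = x_1^{2}. S = -x_1x_2 - x_1 + x_2 - 2.
  leading term x_1x_2: no divisor's leading term divides it; move -x_1x_2 to the remainder.
  leading term x_1: no divisor's leading term divides it; move -x_1 to the remainder.
  leading term x_2: no divisor's leading term divides it; move x_2 to the remainder.
  leading term 1: no divisor's leading term divides it; move -2 to the remainder.
  remainder -x_1x_2 - x_1 + x_2 - 2 ≠ 0; add k_3 = -x_1x_2 - x_1 + x_2 - 2 to the basis.

S(h_1,k_3): lcm = x_1^{2}x_2. S = -x_1^{2} - 2x_1 + 2x_2^{2} + x_2.
  leading term x_1^{2}: subtract (1)·h_1 from -x_1^{2} - 2x_1 + 2x_2^{2} + x_2 → 2x_1 + 2x_2^{2} - 2x_2 + 1
  leading term x_1: no divisor's leading term divides it; move 2x_1 to the remainder.
  leading term x_2^{2}: no divisor's leading term divides it; move 2x_2^{2} to the remainder.
  leading term x_2: no divisor's leading term divides it; move -2x_2 to the remainder.
  leading term 1: no divisor's leading term divides it; move 1 to the remainder.
  remainder 2x_1 + 2x_2^{2} - 2x_2 + 1 ≠ 0; add k_4 = 2x_1 + 2x_2^{2} - 2x_2 + 1 to the basis.

S(k_3,k_4): lcm = x_1x_2. S = x_1 - x_2^{3} + x_2^{2} + x_2 + 2.
  leading term x_1: subtract (-2)·k_4 from x_1 - x_2^{3} + x_2^{2} + x_2 + 2 → -x_2^{3} + 2x_2 - 1
  leading term x_2^{3}: no divisor's leading term divides it; move -x_2^{3} to the remainder.
  leading term x_2: no divisor's leading term divides it; move 2x_2 to the remainder.
  leading term 1: no divisor's leading term divides it; move -1 to the remainder.
  remainder -x_2^{3} + 2x_2 - 1 ≠ 0; add k_5 = -x_2^{3} + 2x_2 - 1 to the basis.

The other S-polynomials (S(h_2,k_3), S(h_1,k_4), S(h_2,k_4), S(h_1,k_5), S(h_2,k_5), S(k_3,k_5), S(k_4,k_5)) all reduce to 0 modulo the current basis, so we have a Gröbner basis.
Inter-reduce: drop elements whose leading term is divisible by another's, tail-reduce, and make monic.
Reduced Gröbner basis: {x_1 + x_2^{2} - x_2 - 2, x_2^{3} - 2x_2 + 1}.

The two bases agree; hence the ideals are identical.

Yes, the ideals are equal.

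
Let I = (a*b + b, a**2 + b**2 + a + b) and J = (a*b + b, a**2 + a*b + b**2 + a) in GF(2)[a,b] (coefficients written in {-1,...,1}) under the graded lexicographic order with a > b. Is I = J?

Since reduced Gröbner bases are canonical representatives of ideals under a given ordering, it suffices to compute and compare them.
Buchberger on the first generating set:
f_1 = a*b + b, LT = a*b.
f_2 = a**2 + b**2 + a + b, LT = a**2.

S(f_1,f_2): lcm = a**2*b. S = b**3 + b**2.
  leading term b**3: no divisor's leading term divides it; move b**3 to the remainder.
  leading term b**2: no divisor's leading term divides it; move b**2 to the remainder.
  remainder b**3 + b**2 ≠ 0; add g_3 = b**3 + b**2 to the basis.

S(f_1,g_3): lcm = a*b**3. S = a*b**2 + b**3.
  leading term a*b**2: subtract (b)·f_1 from a*b**2 + b**3 → b**3 + b**2
  leading term b**3: subtract (1)·g_3 from b**3 + b**2 → 0
  remainder 0.

S(f_2,g_3): leading monomials are coprime, so the S-polynomial reduces to 0 (Buchberger's first criterion).
Every S-polynomial of the final basis reduces to 0, so we have a Gröbner basis.
Inter-reduce: drop elements whose leading term is divisible by another's, tail-reduce, and make monic.
Reduced Gröbner basis: {b**3 + b**2, a**2 + b**2 + a + b, a*b + b}.

Buchberger on the second generating set:
h_1 = a*b + b, LT = a*b.
h_2 = a**2 + a*b + b**2 + a, LT = a**2.

S(h_1,h_2): lcm = a**2*b. S = a*b**2 + b**3.
  leading term a*b**2: subtract (b)·h_1 from a*b**2 + b**3 → b**3 + b**2
  leading term b**3: no divisor's leading term divides it; move b**3 to the remainder.
  leading term b**2: no divisor's leading term divides it; move b**2 to the remainder.
  remainder b**3 + b**2 ≠ 0; add k_3 = b**3 + b**2 to the basis.

S(h_1,k_3): lcm = a*b**3. S = a*b**2 + b**3.
  leading term a*b**2: subtract (b)·h_1 from a*b**2 + b**3 → b**3 + b**2
  leading term b**3: subtract (1)·k_3 from b**3 + b**2 → 0
  remainder 0.

S(h_2,k_3): leading monomials are coprime, so the S-polynomial reduces to 0 (Buchberger's first criterion).
Every S-polynomial of the final basis reduces to 0, so we have a Gröbner basis.
Inter-reduce: drop elements whose leading term is divisible by another's, tail-reduce, and make monic.
Reduced Gröbner basis: {b**3 + b**2, a**2 + b**2 + a + b, a*b + b}.

The two bases agree; hence the ideals are identical.
The choice of monomial ordering does not affect the verdict — as long as both bases are computed under the same ordering, their equality decides ideal equality.

Yes, the ideals are equal.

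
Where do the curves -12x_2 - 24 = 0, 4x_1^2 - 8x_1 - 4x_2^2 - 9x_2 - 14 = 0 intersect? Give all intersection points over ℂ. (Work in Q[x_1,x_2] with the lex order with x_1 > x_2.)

{(-1, -2), (3, -2)}

Compute a lex Gröbner basis by Buchberger's algorithm.
f_1 = -12x_2 - 24, LT = x_2.
f_2 = 4x_1^2 - 8x_1 - 4x_2^2 - 9x_2 - 14, LT = x_1^2.

The S-polynomials (S(f_1,f_2)) all reduce to 0 modulo the current basis, so we have a Gröbner basis.
Inter-reduce: drop elements whose leading term is divisible by another's, tail-reduce, and make monic.
Reduced Gröbner basis: {x_1^2 - 2x_1 - 3, x_2 + 2}.

A lex Gröbner basis eliminates variables successively. Here x_2 + 2 depends only on x_2, with roots {-2}; lifting each root through the earlier basis elements recovers the full solutions.
  x_2 = -2: the earlier basis element becomes x_1^2 - 2x_1 - 3 = 0, giving x_1 = -1, 3 — points (-1, -2), (3, -2).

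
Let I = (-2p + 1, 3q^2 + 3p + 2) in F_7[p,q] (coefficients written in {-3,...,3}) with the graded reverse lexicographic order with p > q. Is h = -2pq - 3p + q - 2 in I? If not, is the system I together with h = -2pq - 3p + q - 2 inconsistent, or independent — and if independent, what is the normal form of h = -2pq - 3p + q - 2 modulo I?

First compute the reduced Gröbner basis of I by Buchberger's algorithm.
f_1 = -2p + 1, LT = p.
f_2 = 3q^2 + 3p + 2, LT = q^2.

The S-polynomials (S(f_1,f_2)) all reduce to 0 modulo the current basis, so we have a Gröbner basis.
Inter-reduce: drop elements whose leading term is divisible by another's, tail-reduce, and make monic.
Reduced Gröbner basis: {q^2, p + 3}.
Label its elements g_1 = q^2, g_2 = p + 3.

Reduce h = -2pq - 3p + q - 2 modulo G:
  leading term pq: subtract (-2q)·g_2 from -2pq - 3p + q - 2 → -3p - 2
  leading term p: subtract (-3)·g_2 from -3p - 2 → 0
  normal form = 0.
Since the normal form is 0, h ∈ I.

-2pq - 3p + q - 2 lies in I (it reduces to 0).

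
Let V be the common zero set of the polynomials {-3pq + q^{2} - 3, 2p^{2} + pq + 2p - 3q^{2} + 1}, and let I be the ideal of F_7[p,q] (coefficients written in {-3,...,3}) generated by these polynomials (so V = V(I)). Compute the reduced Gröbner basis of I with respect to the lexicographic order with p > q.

G = {p + 2q^{3} + 2q^{2} - 2q + 1, q^{4} + q^{3} - 2q^{2} - 3q + 3}

f_1 = -3pq + q^{2} - 3, LT = pq.
f_2 = 2p^{2} + pq + 2p - 3q^{2} + 1, LT = p^{2}.

S(f_1,f_2): lcm = p^{2}q. S = -2pq^{2} - pq + p - 2q^{3} + 3q.
  leading term pq^{2}: subtract (3q)·f_1 from -2pq^{2} - pq + p - 2q^{3} + 3q → -pq + p + 2q^{3} - 2q
  leading term pq: subtract (-2)·f_1 from -pq + p + 2q^{3} - 2q → p + 2q^{3} + 2q^{2} - 2q + 1
  leading term p: no divisor's leading term divides it; move p to the remainder.
  leading term q^{3}: no divisor's leading term divides it; move 2q^{3} to the remainder.
  leading term q^{2}: no divisor's leading term divides it; move 2q^{2} to the remainder.
  leading term q: no divisor's leading term divides it; move -2q to the remainder.
  leading term 1: no divisor's leading term divides it; move 1 to the remainder.
  remainder p + 2q^{3} + 2q^{2} - 2q + 1 ≠ 0; add g_3 = p + 2q^{3} + 2q^{2} - 2q + 1 to the basis.

S(f_1,g_3): lcm = pq. S = -2q^{4} - 2q^{3} - 3q^{2} - q + 1.
  leading term q^{4}: no divisor's leading term divides it; move -2q^{4} to the remainder.
  leading term q^{3}: no divisor's leading term divides it; move -2q^{3} to the remainder.
  leading term q^{2}: no divisor's leading term divides it; move -3q^{2} to the remainder.
  leading term q: no divisor's leading term divides it; move -q to the remainder.
  leading term 1: no divisor's leading term divides it; move 1 to the remainder.
  remainder -2q^{4} - 2q^{3} - 3q^{2} - q + 1 ≠ 0; add g_4 = -2q^{4} - 2q^{3} - 3q^{2} - q + 1 to the basis.

The other S-polynomials (S(f_2,g_3), S(f_1,g_4), S(f_2,g_4), S(g_3,g_4)) all reduce to 0 modulo the current basis, so we have a Gröbner basis.
Inter-reduce: drop elements whose leading term is divisible by another's, tail-reduce, and make monic.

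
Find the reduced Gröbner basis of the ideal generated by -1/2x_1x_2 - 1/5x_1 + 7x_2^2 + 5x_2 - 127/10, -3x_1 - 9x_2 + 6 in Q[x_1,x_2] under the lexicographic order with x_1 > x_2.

G = {x_1 + 3x_2 - 2, x_2^2 + 46/85x_2 - 131/85}

f_1 = -1/2x_1x_2 - 1/5x_1 + 7x_2^2 + 5x_2 - 127/10, LT = x_1x_2.
f_2 = -3x_1 - 9x_2 + 6, LT = x_1.

S(f_1,f_2): lcm = x_1x_2. S = 2/5x_1 - 17x_2^2 - 8x_2 + 127/5.
  leading term x_1: subtract (-2/15)·f_2 from 2/5x_1 - 17x_2^2 - 8x_2 + 127/5 → -17x_2^2 - 46/5x_2 + 131/5
  leading term x_2^2: no divisor's leading term divides it; move -17x_2^2 to the remainder.
  leading term x_2: no divisor's leading term divides it; move -46/5x_2 to the remainder.
  leading term 1: no divisor's leading term divides it; move 131/5 to the remainder.
  remainder -17x_2^2 - 46/5x_2 + 131/5 ≠ 0; add g_3 = -17x_2^2 - 46/5x_2 + 131/5 to the basis.

The other S-polynomials (S(f_1,g_3), S(f_2,g_3)) all reduce to 0 modulo the current basis, so we have a Gröbner basis.
Inter-reduce: drop elements whose leading term is divisible by another's, tail-reduce, and make monic.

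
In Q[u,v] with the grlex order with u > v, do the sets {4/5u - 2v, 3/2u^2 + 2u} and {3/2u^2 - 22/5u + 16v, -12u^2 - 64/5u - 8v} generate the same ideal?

Yes, the ideals are equal.

Equality of ideals is decidable: compute both reduced Gröbner bases (unique for the ordering) and check whether they agree.
Buchberger on the first generating set:
f_1 = 4/5u - 2v, LT = u.
f_2 = 3/2u^2 + 2u, LT = u^2.

S(f_1,f_2): lcm = u^2. S = -5/2uv - 4/3u.
  leading term uv: subtract (-25/8v)·f_1 from -5/2uv - 4/3u → -25/4v^2 - 4/3u
  leading term v^2: no divisor's leading term divides it; move -25/4v^2 to the remainder.
  leading term u: subtract (-5/3)·f_1 from -4/3u → -10/3v
  leading term v: no divisor's leading term divides it; move -10/3v to the remainder.
  remainder -25/4v^2 - 10/3v ≠ 0; add g_3 = -25/4v^2 - 10/3v to the basis.

The other S-polynomials (S(f_1,g_3), S(f_2,g_3)) all reduce to 0 modulo the current basis, so we have a Gröbner basis.
Inter-reduce: drop elements whose leading term is divisible by another's, tail-reduce, and make monic.
Reduced Gröbner basis: {v^2 + 8/15v, u - 5/2v}.

Buchberger on the second generating set:
h_1 = 3/2u^2 - 22/5u + 16v, LT = u^2.
h_2 = -12u^2 - 64/5u - 8v, LT = u^2.

S(h_1,h_2): lcm = u^2. S = -4u + 10v.
  leading term u: no divisor's leading term divides it; move -4u to the remainder.
  leading term v: no divisor's leading term divides it; move 10v to the remainder.
  remainder -4u + 10v ≠ 0; add k_3 = -4u + 10v to the basis.

S(h_1,k_3): lcm = u^2. S = 5/2uv - 44/15u + 32/3v.
  leading term uv: subtract (-5/8v)·k_3 from 5/2uv - 44/15u + 32/3v → 25/4v^2 - 44/15u + 32/3v
  leading term v^2: no divisor's leading term divides it; move 25/4v^2 to the remainder.
  leading term u: subtract (11/15)·k_3 from -44/15u + 32/3v → 10/3v
  leading term v: no divisor's leading term divides it; move 10/3v to the remainder.
  remainder 25/4v^2 + 10/3v ≠ 0; add k_4 = 25/4v^2 + 10/3v to the basis.

The other S-polynomials (S(h_2,k_3), S(h_1,k_4), S(h_2,k_4), S(k_3,k_4)) all reduce to 0 modulo the current basis, so we have a Gröbner basis.
Inter-reduce: drop elements whose leading term is divisible by another's, tail-reduce, and make monic.
Reduced Gröbner basis: {v^2 + 8/15v, u - 5/2v}.

These coincide, so the ideals are equal.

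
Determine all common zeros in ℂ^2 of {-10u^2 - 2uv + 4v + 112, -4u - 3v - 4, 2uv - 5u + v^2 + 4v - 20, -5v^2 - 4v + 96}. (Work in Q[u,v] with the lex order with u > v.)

{(-4, 4)}

Compute a lex Gröbner basis by Buchberger's algorithm.
f_1 = -10u^2 - 2uv + 4v + 112, LT = u^2.
f_2 = -4u - 3v - 4, LT = u.
f_3 = 2uv - 5u + v^2 + 4v - 20, LT = uv.
f_4 = -5v^2 - 4v + 96, LT = v^2.

S(f_1,f_2): lcm = u^2. S = -11/20uv - u - 2/5v - 56/5.
  leading term uv: subtract (11/80v)·f_2 from -11/20uv - u - 2/5v - 56/5 → -u + 33/80v^2 + 3/20v - 56/5
  leading term u: subtract (1/4)·f_2 from -u + 33/80v^2 + 3/20v - 56/5 → 33/80v^2 + 9/10v - 51/5
  leading term v^2: subtract (-33/400)·f_4 from 33/80v^2 + 9/10v - 51/5 → 57/100v - 57/25
  leading term v: no divisor's leading term divides it; move 57/100v to the remainder.
  leading term 1: no divisor's leading term divides it; move -57/25 to the remainder.
  remainder 57/100v - 57/25 ≠ 0; add h_5 = 57/100v - 57/25 to the basis.

S(f_1,f_3): lcm = u^2v. S = 5/2u^2 - 3/10uv^2 - 2uv + 10u - 2/5v^2 - 56/5v.
  leading term u^2: subtract (-1/4)·f_1 from 5/2u^2 - 3/10uv^2 - 2uv + 10u - 2/5v^2 - 56/5v → -3/10uv^2 - 5/2uv + 10u - 2/5v^2 - 51/5v + 28
  leading term uv^2: subtract (3/40v^2)·f_2 from -3/10uv^2 - 5/2uv + 10u - 2/5v^2 - 51/5v + 28 → -5/2uv + 10u + 9/40v^3 - 1/10v^2 - 51/5v + 28
  leading term uv: subtract (5/8v)·f_2 from -5/2uv + 10u + 9/40v^3 - 1/10v^2 - 51/5v + 28 → 10u + 9/40v^3 + 71/40v^2 - 77/10v + 28
  leading term u: subtract (-5/2)·f_2 from 10u + 9/40v^3 + 71/40v^2 - 77/10v + 28 → 9/40v^3 + 71/40v^2 - 76/5v + 18
  leading term v^3: subtract (-9/200v)·f_4 from 9/40v^3 + 71/40v^2 - 76/5v + 18 → 319/200v^2 - 272/25v + 18
  leading term v^2: subtract (-319/1000)·f_4 from 319/200v^2 - 272/25v + 18 → -3039/250v + 6078/125
  leading term v: subtract (-2026/95)·h_5 from -3039/250v + 6078/125 → 0
  remainder 0.

S(f_1,f_4): leading monomials are coprime, so the S-polynomial reduces to 0 (Buchberger's first criterion).
S(f_2,f_3): lcm = uv. S = 5/2u + 1/4v^2 - v + 10.
  leading term u: subtract (-5/8)·f_2 from 5/2u + 1/4v^2 - v + 10 → 1/4v^2 - 23/8v + 15/2
  leading term v^2: subtract (-1/20)·f_4 from 1/4v^2 - 23/8v + 15/2 → -123/40v + 123/10
  leading term v: subtract (-205/38)·h_5 from -123/40v + 123/10 → 0
  remainder 0.

S(f_2,f_4): leading monomials are coprime, so the S-polynomial reduces to 0 (Buchberger's first criterion).
S(f_3,f_4): lcm = uv^2. S = -33/10uv + 96/5u + 1/2v^3 + 2v^2 - 10v.
  leading term uv: subtract (33/40v)·f_2 from -33/10uv + 96/5u + 1/2v^3 + 2v^2 - 10v → 96/5u + 1/2v^3 + 179/40v^2 - 67/10v
  leading term u: subtract (-24/5)·f_2 from 96/5u + 1/2v^3 + 179/40v^2 - 67/10v → 1/2v^3 + 179/40v^2 - 211/10v - 96/5
  leading term v^3: subtract (-1/10v)·f_4 from 1/2v^3 + 179/40v^2 - 211/10v - 96/5 → 163/40v^2 - 23/2v - 96/5
  leading term v^2: subtract (-163/200)·f_4 from 163/40v^2 - 23/2v - 96/5 → -369/25v + 1476/25
  leading term v: subtract (-492/19)·h_5 from -369/25v + 1476/25 → 0
  remainder 0.

S(f_1,h_5): leading monomials are coprime, so the S-polynomial reduces to 0 (Buchberger's first criterion).
S(f_2,h_5): leading monomials are coprime, so the S-polynomial reduces to 0 (Buchberger's first criterion).
S(f_3,h_5): lcm = uv. S = 3/2u + 1/2v^2 + 2v - 10.
  leading term u: subtract (-3/8)·f_2 from 3/2u + 1/2v^2 + 2v - 10 → 1/2v^2 + 7/8v - 23/2
  leading term v^2: subtract (-1/10)·f_4 from 1/2v^2 + 7/8v - 23/2 → 19/40v - 19/10
  leading term v: subtract (5/6)·h_5 from 19/40v - 19/10 → 0
  remainder 0.

S(f_4,h_5): lcm = v^2. S = 24/5v - 96/5.
  leading term v: subtract (160/19)·h_5 from 24/5v - 96/5 → 0
  remainder 0.

Every S-polynomial of the final basis reduces to 0, so we have a Gröbner basis.
Inter-reduce: drop elements whose leading term is divisible by another's, tail-reduce, and make monic.
Reduced Gröbner basis: {u + 4, v - 4}.

Elimination: the polynomial v - 4 lies in the elimination ideal for v, so v ∈ {4}. For each such v, the remaining basis elements (now univariate) give the rest of the solution.
  v = 4: the earlier basis element becomes u + 4 = 0, giving u = -4 — point (-4, 4).
Substituting each solution back into the original system confirms all equations vanish.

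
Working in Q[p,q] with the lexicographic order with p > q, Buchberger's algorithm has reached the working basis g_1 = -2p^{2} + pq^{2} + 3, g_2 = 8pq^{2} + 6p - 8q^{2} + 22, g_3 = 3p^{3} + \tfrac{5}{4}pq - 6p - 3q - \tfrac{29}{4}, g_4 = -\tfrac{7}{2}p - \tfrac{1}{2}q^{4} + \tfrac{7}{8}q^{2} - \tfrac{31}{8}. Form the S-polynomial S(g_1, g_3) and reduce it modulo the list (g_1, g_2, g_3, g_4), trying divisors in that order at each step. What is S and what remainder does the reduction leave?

S(g_1, g_3) = -\tfrac{1}{2}p^{2}q^{2} - \tfrac{5}{12}pq + \tfrac{1}{2}p + q + \tfrac{29}{12}; remainder on division = \tfrac{5}{84}q^{5} - \tfrac{135}{448}q^{4} - \tfrac{5}{48}q^{3} + \tfrac{55}{256}q^{2} + \tfrac{491}{336}q + \tfrac{8081}{5376}.

lcm(LM(g_1), LM(g_3)) = p^{3}.
S = (lcm/LT(g_1))·g_1 − (lcm/LT(g_3))·g_3 = -\tfrac{1}{2}p^{2}q^{2} - \tfrac{5}{12}pq + \tfrac{1}{2}p + q + \tfrac{29}{12}.
Reduce S modulo (g_1, g_2, g_3, g_4) in that order:
  leading term p^{2}q^{2}: subtract (\tfrac{1}{4}q^{2})·g_1 from -\tfrac{1}{2}p^{2}q^{2} - \tfrac{5}{12}pq + \tfrac{1}{2}p + q + \tfrac{29}{12} → -\tfrac{1}{4}pq^{4} - \tfrac{5}{12}pq + \tfrac{1}{2}p - \tfrac{3}{4}q^{2} + q + \tfrac{29}{12}
  leading term pq^{4}: subtract (-\tfrac{1}{32}q^{2})·g_2 from -\tfrac{1}{4}pq^{4} - \tfrac{5}{12}pq + \tfrac{1}{2}p - \tfrac{3}{4}q^{2} + q + \tfrac{29}{12} → \tfrac{3}{16}pq^{2} - \tfrac{5}{12}pq + \tfrac{1}{2}p - \tfrac{1}{4}q^{4} - \tfrac{1}{16}q^{2} + q + \tfrac{29}{12}
  leading term pq^{2}: subtract (\tfrac{3}{128})·g_2 from \tfrac{3}{16}pq^{2} - \tfrac{5}{12}pq + \tfrac{1}{2}p - \tfrac{1}{4}q^{4} - \tfrac{1}{16}q^{2} + q + \tfrac{29}{12} → -\tfrac{5}{12}pq + \tfrac{23}{64}p - \tfrac{1}{4}q^{4} + \tfrac{1}{8}q^{2} + q + \tfrac{365}{192}
  leading term pq: subtract (\tfrac{5}{42}q)·g_4 from -\tfrac{5}{12}pq + \tfrac{23}{64}p - \tfrac{1}{4}q^{4} + \tfrac{1}{8}q^{2} + q + \tfrac{365}{192} → \tfrac{23}{64}p + \tfrac{5}{84}q^{5} - \tfrac{1}{4}q^{4} - \tfrac{5}{48}q^{3} + \tfrac{1}{8}q^{2} + \tfrac{491}{336}q + \tfrac{365}{192}
  leading term p: subtract (-\tfrac{23}{224})·g_4 from \tfrac{23}{64}p + \tfrac{5}{84}q^{5} - \tfrac{1}{4}q^{4} - \tfrac{5}{48}q^{3} + \tfrac{1}{8}q^{2} + \tfrac{491}{336}q + \tfrac{365}{192} → \tfrac{5}{84}q^{5} - \tfrac{135}{448}q^{4} - \tfrac{5}{48}q^{3} + \tfrac{55}{256}q^{2} + \tfrac{491}{336}q + \tfrac{8081}{5376}
  leading term q^{5}: no divisor's leading term divides it; move \tfrac{5}{84}q^{5} to the remainder.
  leading term q^{4}: no divisor's leading term divides it; move -\tfrac{135}{448}q^{4} to the remainder.
  leading term q^{3}: no divisor's leading term divides it; move -\tfrac{5}{48}q^{3} to the remainder.
  leading term q^{2}: no divisor's leading term divides it; move \tfrac{55}{256}q^{2} to the remainder.
  leading term q: no divisor's leading term divides it; move \tfrac{491}{336}q to the remainder.
  leading term 1: no divisor's leading term divides it; move \tfrac{8081}{5376} to the remainder.
The remainder \tfrac{5}{84}q^{5} - \tfrac{135}{448}q^{4} - \tfrac{5}{48}q^{3} + \tfrac{55}{256}q^{2} + \tfrac{491}{336}q + \tfrac{8081}{5376} is nonzero, so it would be added as the next basis element.
An S-polynomial is built so that the two leading terms cancel; whether anything survives reduction is exactly the Gröbner-basis criterion.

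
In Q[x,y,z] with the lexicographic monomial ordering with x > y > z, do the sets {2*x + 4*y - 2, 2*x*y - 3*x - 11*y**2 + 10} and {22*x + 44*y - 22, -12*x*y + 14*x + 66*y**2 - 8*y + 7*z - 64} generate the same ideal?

No, the ideals differ.

Two ideals are equal iff their reduced Gröbner bases coincide (the reduced basis is unique for a fixed ordering).
Buchberger on the first generating set:
f_1 = 2*x + 4*y - 2, LT = x.
f_2 = 2*x*y - 3*x - 11*y**2 + 10, LT = x*y.

S(f_1,f_2): lcm = x*y. S = 3/2*x + 15/2*y**2 - y - 5.
  reduce S modulo (f_1, f_2):
  remainder 15/2*y**2 - 4*y - 7/2 ≠ 0; add g_3 = 15/2*y**2 - 4*y - 7/2 to the basis.

The other S-polynomials (S(f_1,g_3), S(f_2,g_3)) all reduce to 0 modulo the current basis, so we have a Gröbner basis.
Inter-reduce: drop elements whose leading term is divisible by another's, tail-reduce, and make monic.
Reduced Gröbner basis: {x + 2*y - 1, y**2 - 8/15*y - 7/15}.

Buchberger on the second generating set:
h_1 = 22*x + 44*y - 22, LT = x.
h_2 = -12*x*y + 14*x + 66*y**2 - 8*y + 7*z - 64, LT = x*y.

S(h_1,h_2): lcm = x*y. S = 7/6*x + 15/2*y**2 - 5/3*y + 7/12*z - 16/3.
  reduce S modulo (h_1, h_2):
  remainder 15/2*y**2 - 4*y + 7/12*z - 25/6 ≠ 0; add k_3 = 15/2*y**2 - 4*y + 7/12*z - 25/6 to the basis.

The other S-polynomials (S(h_1,k_3), S(h_2,k_3)) all reduce to 0 modulo the current basis, so we have a Gröbner basis.
Inter-reduce: drop elements whose leading term is divisible by another's, tail-reduce, and make monic.
Reduced Gröbner basis: {x + 2*y - 1, y**2 - 8/15*y + 7/90*z - 5/9}.

Since the reduced bases disagree, the two ideals are not the same.
The same test decides containment: I ⊆ J iff every generator of I reduces to 0 modulo a Gröbner basis of J.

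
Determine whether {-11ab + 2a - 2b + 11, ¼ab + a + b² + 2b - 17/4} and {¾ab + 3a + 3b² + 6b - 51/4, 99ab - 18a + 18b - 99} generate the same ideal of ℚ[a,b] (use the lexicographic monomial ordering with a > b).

Equality of ideals is decidable: compute both reduced Gröbner bases (unique for the ordering) and check whether they agree.
Buchberger on the first generating set:
f_1 = -11ab + 2a - 2b + 11, LT = ab.
f_2 = ¼ab + a + b² + 2b - 17/4, LT = ab.

S(f_1,f_2): lcm = ab. S = -46/11a - 4b² - 86/11b + 16.
  reduce S modulo (f_1, f_2):
  remainder -46/11a - 4b² - 86/11b + 16 ≠ 0; add g_3 = -46/11a - 4b² - 86/11b + 16 to the basis.

S(f_1,g_3): lcm = ab. S = -2/11a - 22/23b³ - 43/23b² + 1014/253b - 1.
  reduce S modulo (f_1, f_2, g_3):
  remainder -22/23b³ - 39/23b² + 100/23b - 39/23 ≠ 0; add g_4 = -22/23b³ - 39/23b² + 100/23b - 39/23 to the basis.

The other S-polynomials (S(f_2,g_3), S(f_1,g_4), S(f_2,g_4), S(g_3,g_4)) all reduce to 0 modulo the current basis, so we have a Gröbner basis.
Inter-reduce: drop elements whose leading term is divisible by another's, tail-reduce, and make monic.
Reduced Gröbner basis: {a + 22/23b² + 43/23b - 88/23, b³ + 39/22b² - 50/11b + 39/22}.

Buchberger on the second generating set:
h_1 = ¾ab + 3a + 3b² + 6b - 51/4, LT = ab.
h_2 = 99ab - 18a + 18b - 99, LT = ab.

S(h_1,h_2): lcm = ab. S = 46/11a + 4b² + 86/11b - 16.
  reduce S modulo (h_1, h_2):
  remainder 46/11a + 4b² + 86/11b - 16 ≠ 0; add k_3 = 46/11a + 4b² + 86/11b - 16 to the basis.

S(h_1,k_3): lcm = ab. S = 4a - 22/23b³ + 49/23b² + 272/23b - 17.
  reduce S modulo (h_1, h_2, k_3):
  remainder -22/23b³ - 39/23b² + 100/23b - 39/23 ≠ 0; add k_4 = -22/23b³ - 39/23b² + 100/23b - 39/23 to the basis.

The other S-polynomials (S(h_2,k_3), S(h_1,k_4), S(h_2,k_4), S(k_3,k_4)) all reduce to 0 modulo the current basis, so we have a Gröbner basis.
Inter-reduce: drop elements whose leading term is divisible by another's, tail-reduce, and make monic.
Reduced Gröbner basis: {a + 22/23b² + 43/23b - 88/23, b³ + 39/22b² - 50/11b + 39/22}.

These coincide, so the ideals are equal.

Yes, the ideals are equal.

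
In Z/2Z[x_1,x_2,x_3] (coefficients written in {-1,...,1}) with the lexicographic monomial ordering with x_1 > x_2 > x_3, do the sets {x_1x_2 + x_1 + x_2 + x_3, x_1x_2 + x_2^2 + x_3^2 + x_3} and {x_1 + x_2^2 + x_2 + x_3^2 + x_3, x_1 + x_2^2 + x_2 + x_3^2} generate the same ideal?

Equality of ideals is decidable: compute both reduced Gröbner bases (unique for the ordering) and check whether they agree.
Buchberger on the first generating set:
f_1 = x_1x_2 + x_1 + x_2 + x_3, LT = x_1x_2.
f_2 = x_1x_2 + x_2^2 + x_3^2 + x_3, LT = x_1x_2.

S(f_1,f_2): lcm = x_1x_2. S = x_1 + x_2^2 + x_2 + x_3^2.
  leading term x_1: no divisor's leading term divides it; move x_1 to the remainder.
  leading term x_2^2: no divisor's leading term divides it; move x_2^2 to the remainder.
  leading term x_2: no divisor's leading term divides it; move x_2 to the remainder.
  leading term x_3^2: no divisor's leading term divides it; move x_3^2 to the remainder.
  remainder x_1 + x_2^2 + x_2 + x_3^2 ≠ 0; add g_3 = x_1 + x_2^2 + x_2 + x_3^2 to the basis.

S(f_1,g_3): lcm = x_1x_2. S = x_1 + x_2^3 + x_2^2 + x_2x_3^2 + x_2 + x_3.
  leading term x_1: subtract (1)·g_3 from x_1 + x_2^3 + x_2^2 + x_2x_3^2 + x_2 + x_3 → x_2^3 + x_2x_3^2 + x_3^2 + x_3
  leading term x_2^3: no divisor's leading term divides it; move x_2^3 to the remainder.
  leading term x_2x_3^2: no divisor's leading term divides it; move x_2x_3^2 to the remainder.
  leading term x_3^2: no divisor's leading term divides it; move x_3^2 to the remainder.
  leading term x_3: no divisor's leading term divides it; move x_3 to the remainder.
  remainder x_2^3 + x_2x_3^2 + x_3^2 + x_3 ≠ 0; add g_4 = x_2^3 + x_2x_3^2 + x_3^2 + x_3 to the basis.

S(f_2,g_3): lcm = x_1x_2. S = x_2^3 + x_2x_3^2 + x_3^2 + x_3.
  leading term x_2^3: subtract (1)·g_4 from x_2^3 + x_2x_3^2 + x_3^2 + x_3 → 0
  remainder 0.

S(f_1,g_4): lcm = x_1x_2^3. S = x_1x_2^2 + x_1x_2x_3^2 + x_1x_3^2 + x_1x_3 + x_2^3 + x_2^2x_3.
  leading term x_1x_2^2: subtract (x_2)·f_1 from x_1x_2^2 + x_1x_2x_3^2 + x_1x_3^2 + x_1x_3 + x_2^3 + x_2^2x_3 → x_1x_2x_3^2 + x_1x_2 + x_1x_3^2 + x_1x_3 + x_2^3 + x_2^2x_3 + x_2^2 + x_2x_3
  leading term x_1x_2x_3^2: subtract (x_3^2)·f_1 from x_1x_2x_3^2 + x_1x_2 + x_1x_3^2 + x_1x_3 + x_2^3 + x_2^2x_3 + x_2^2 + x_2x_3 → x_1x_2 + x_1x_3 + x_2^3 + x_2^2x_3 + x_2^2 + x_2x_3^2 + x_2x_3 + x_3^3
  leading term x_1x_2: subtract (1)·f_1 from x_1x_2 + x_1x_3 + x_2^3 + x_2^2x_3 + x_2^2 + x_2x_3^2 + x_2x_3 + x_3^3 → x_1x_3 + x_1 + x_2^3 + x_2^2x_3 + x_2^2 + x_2x_3^2 + x_2x_3 + x_2 + x_3^3 + x_3
  leading term x_1x_3: subtract (x_3)·g_3 from x_1x_3 + x_1 + x_2^3 + x_2^2x_3 + x_2^2 + x_2x_3^2 + x_2x_3 + x_2 + x_3^3 + x_3 → x_1 + x_2^3 + x_2^2 + x_2x_3^2 + x_2 + x_3
  leading term x_1: subtract (1)·g_3 from x_1 + x_2^3 + x_2^2 + x_2x_3^2 + x_2 + x_3 → x_2^3 + x_2x_3^2 + x_3^2 + x_3
  leading term x_2^3: subtract (1)·g_4 from x_2^3 + x_2x_3^2 + x_3^2 + x_3 → 0
  remainder 0.

S(f_2,g_4): lcm = x_1x_2^3. S = x_1x_2x_3^2 + x_1x_3^2 + x_1x_3 + x_2^4 + x_2^2x_3^2 + x_2^2x_3.
  leading term x_1x_2x_3^2: subtract (x_3^2)·f_1 from x_1x_2x_3^2 + x_1x_3^2 + x_1x_3 + x_2^4 + x_2^2x_3^2 + x_2^2x_3 → x_1x_3 + x_2^4 + x_2^2x_3^2 + x_2^2x_3 + x_2x_3^2 + x_3^3
  leading term x_1x_3: subtract (x_3)·g_3 from x_1x_3 + x_2^4 + x_2^2x_3^2 + x_2^2x_3 + x_2x_3^2 + x_3^3 → x_2^4 + x_2^2x_3^2 + x_2x_3^2 + x_2x_3
  leading term x_2^4: subtract (x_2)·g_4 from x_2^4 + x_2^2x_3^2 + x_2x_3^2 + x_2x_3 → 0
  remainder 0.

S(g_3,g_4): leading monomials are coprime, so the S-polynomial reduces to 0 (Buchberger's first criterion).
Every S-polynomial of the final basis reduces to 0, so we have a Gröbner basis.
Inter-reduce: drop elements whose leading term is divisible by another's, tail-reduce, and make monic.
Reduced Gröbner basis: {x_1 + x_2^2 + x_2 + x_3^2, x_2^3 + x_2x_3^2 + x_3^2 + x_3}.

Buchberger on the second generating set:
h_1 = x_1 + x_2^2 + x_2 + x_3^2 + x_3, LT = x_1.
h_2 = x_1 + x_2^2 + x_2 + x_3^2, LT = x_1.

S(h_1,h_2): lcm = x_1. S = x_3.
  leading term x_3: no divisor's leading term divides it; move x_3 to the remainder.
  remainder x_3 ≠ 0; add k_3 = x_3 to the basis.

S(h_1,k_3): leading monomials are coprime, so the S-polynomial reduces to 0 (Buchberger's first criterion).
S(h_2,k_3): leading monomials are coprime, so the S-polynomial reduces to 0 (Buchberger's first criterion).
Every S-polynomial of the final basis reduces to 0, so we have a Gröbner basis.
Inter-reduce: drop elements whose leading term is divisible by another's, tail-reduce, and make monic.
Reduced Gröbner basis: {x_1 + x_2^2 + x_2, x_3}.

The bases are distinct; the ideals are different.

No, the ideals differ.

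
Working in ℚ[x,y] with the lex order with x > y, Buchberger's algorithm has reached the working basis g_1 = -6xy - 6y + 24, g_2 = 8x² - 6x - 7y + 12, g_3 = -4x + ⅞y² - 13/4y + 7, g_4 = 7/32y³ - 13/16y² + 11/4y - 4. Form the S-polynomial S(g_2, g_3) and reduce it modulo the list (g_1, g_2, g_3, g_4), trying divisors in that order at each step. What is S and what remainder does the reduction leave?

S(g_2, g_3) = 7/32xy² - 13/16xy + x - ⅞y + 3/2; remainder on division = 0.

lcm(LM(g_2), LM(g_3)) = x².
S = (lcm/LT(g_2))·g_2 − (lcm/LT(g_3))·g_3 = 7/32xy² - 13/16xy + x - ⅞y + 3/2.
Reduce S modulo (g_1, g_2, g_3, g_4) in that order:
  leading term xy²: subtract (-7/192y)·g_1 from 7/32xy² - 13/16xy + x - ⅞y + 3/2 → -13/16xy + x - 7/32y² + 3/2
  leading term xy: subtract (13/96)·g_1 from -13/16xy + x - 7/32y² + 3/2 → x - 7/32y² + 13/16y - 7/4
  leading term x: subtract (-¼)·g_3 from x - 7/32y² + 13/16y - 7/4 → 0
The remainder is 0, so this S-polynomial contributes no new basis element.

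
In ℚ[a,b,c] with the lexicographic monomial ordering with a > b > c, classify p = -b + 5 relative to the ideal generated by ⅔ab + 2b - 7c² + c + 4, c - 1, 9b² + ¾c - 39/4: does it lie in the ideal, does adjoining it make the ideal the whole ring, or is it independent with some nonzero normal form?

Adjoining -b + 5 makes the ideal the whole ring: the system is inconsistent.

First compute the reduced Gröbner basis of I by Buchberger's algorithm.
f_1 = ⅔ab + 2b - 7c² + c + 4, LT = ab.
f_2 = c - 1, LT = c.
f_3 = 9b² + ¾c - 39/4, LT = b².

S(f_1,f_3): lcm = ab². S = -1/12ac + 13/12a + 3b² - 21/2bc² + 3/2bc + 6b.
  leading term ac: subtract (-1/12a)·f_2 from -1/12ac + 13/12a + 3b² - 21/2bc² + 3/2bc + 6b → a + 3b² - 21/2bc² + 3/2bc + 6b
  leading term a: no divisor's leading term divides it; move a to the remainder.
  leading term b²: subtract (⅓)·f_3 from 3b² - 21/2bc² + 3/2bc + 6b → -21/2bc² + 3/2bc + 6b - ¼c + 13/4
  leading term bc²: subtract (-21/2bc)·f_2 from -21/2bc² + 3/2bc + 6b - ¼c + 13/4 → -9bc + 6b - ¼c + 13/4
  leading term bc: subtract (-9b)·f_2 from -9bc + 6b - ¼c + 13/4 → -3b - ¼c + 13/4
  leading term b: no divisor's leading term divides it; move -3b to the remainder.
  leading term c: subtract (-¼)·f_2 from -¼c + 13/4 → 3
  leading term 1: no divisor's leading term divides it; move 3 to the remainder.
  remainder a - 3b + 3 ≠ 0; add h_4 = a - 3b + 3 to the basis.

The other S-polynomials (S(f_1,f_2), S(f_2,f_3), S(f_1,h_4), S(f_2,h_4), S(f_3,h_4)) all reduce to 0 modulo the current basis, so we have a Gröbner basis.
Inter-reduce: drop elements whose leading term is divisible by another's, tail-reduce, and make monic.
Reduced Gröbner basis: {a - 3b + 3, b² - 1, c - 1}.
Label its elements g_1 = a - 3b + 3, g_2 = b² - 1, g_3 = c - 1.

Reduce p = -b + 5 modulo G:
  leading term b: no divisor's leading term divides it; move -b to the remainder.
  leading term 1: no divisor's leading term divides it; move 5 to the remainder.
  normal form = -b + 5.
The normal form is nonzero, so p ∉ I. Since p minus its normal form lies in I, I + (p) = I + (r) where r = -b + 5; decide whether this ideal is the whole ring.
Run Buchberger on G together with r (pairs among the g_i already reduce to 0 since G is a Gröbner basis):
g_1 = a - 3b + 3, LT = a.
g_2 = b² - 1, LT = b².
g_3 = c - 1, LT = c.
r = -b + 5, LT = b.

S(g_2,r): lcm = b². S = 5b - 1.
  leading term b: subtract (-5)·r from 5b - 1 → 24
  leading term 1: no divisor's leading term divides it; move 24 to the remainder.
  remainder 24 ≠ 0; add m_5 = 24 to the basis.

The other S-polynomials (S(g_1,g_2), S(g_1,g_3), S(g_1,r), S(g_2,g_3), S(g_3,r), S(g_1,m_5), S(g_2,m_5), S(g_3,m_5), S(r,m_5)) all reduce to 0 modulo the current basis, so we have a Gröbner basis.
Inter-reduce: drop elements whose leading term is divisible by another's, tail-reduce, and make monic.
Reduced Gröbner basis: {1}.
The reduced Gröbner basis of I + (p) is {1}: the ideal is the whole ring, so the enlarged system has no common solution — adjoining p is inconsistent.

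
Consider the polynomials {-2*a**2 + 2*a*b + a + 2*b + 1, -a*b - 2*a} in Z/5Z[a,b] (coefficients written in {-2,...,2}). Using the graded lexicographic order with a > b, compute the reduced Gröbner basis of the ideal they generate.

f_1 = -2*a**2 + 2*a*b + a + 2*b + 1, LT = a**2.
f_2 = -a*b - 2*a, LT = a*b.

S(f_1,f_2): lcm = a**2*b. S = -a*b**2 - 2*a**2 + 2*a*b - b**2 + 2*b.
  reduce S modulo (f_1, f_2):
  remainder -b**2 - 1 ≠ 0; add g_3 = -b**2 - 1 to the basis.

The other S-polynomials (S(f_1,g_3), S(f_2,g_3)) all reduce to 0 modulo the current basis, so we have a Gröbner basis.

G = {a**2 - a - b + 2, a*b + 2*a, b**2 + 1}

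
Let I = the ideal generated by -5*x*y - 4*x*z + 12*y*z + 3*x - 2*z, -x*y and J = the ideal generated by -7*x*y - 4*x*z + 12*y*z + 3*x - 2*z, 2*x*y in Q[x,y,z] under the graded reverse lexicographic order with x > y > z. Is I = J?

Equality of ideals is decidable: compute both reduced Gröbner bases (unique for the ordering) and check whether they agree.
Buchberger on the first generating set:
f_1 = -5*x*y - 4*x*z + 12*y*z + 3*x - 2*z, LT = x*y.
f_2 = -x*y, LT = x*y.

S(f_1,f_2): lcm = x*y. S = 4/5*x*z - 12/5*y*z - 3/5*x + 2/5*z.
  reduce S modulo (f_1, f_2):
  remainder 4/5*x*z - 12/5*y*z - 3/5*x + 2/5*z ≠ 0; add g_3 = 4/5*x*z - 12/5*y*z - 3/5*x + 2/5*z to the basis.

S(f_1,g_3): lcm = x*y*z. S = 3*y**2*z + 4/5*x*z**2 - 12/5*y*z**2 + 3/4*x*y - 3/5*x*z - 1/2*y*z + 2/5*z**2.
  reduce S modulo (f_1, f_2, g_3):
  remainder 3*y**2*z - 1/2*y*z ≠ 0; add g_4 = 3*y**2*z - 1/2*y*z to the basis.

The other S-polynomials (S(f_2,g_3), S(f_1,g_4), S(f_2,g_4), S(g_3,g_4)) all reduce to 0 modulo the current basis, so we have a Gröbner basis.
Inter-reduce: drop elements whose leading term is divisible by another's, tail-reduce, and make monic.
Reduced Gröbner basis: {y**2*z - 1/6*y*z, x*y, x*z - 3*y*z - 3/4*x + 1/2*z}.

Buchberger on the second generating set:
h_1 = -7*x*y - 4*x*z + 12*y*z + 3*x - 2*z, LT = x*y.
h_2 = 2*x*y, LT = x*y.

S(h_1,h_2): lcm = x*y. S = 4/7*x*z - 12/7*y*z - 3/7*x + 2/7*z.
  reduce S modulo (h_1, h_2):
  remainder 4/7*x*z - 12/7*y*z - 3/7*x + 2/7*z ≠ 0; add k_3 = 4/7*x*z - 12/7*y*z - 3/7*x + 2/7*z to the basis.

S(h_1,k_3): lcm = x*y*z. S = 3*y**2*z + 4/7*x*z**2 - 12/7*y*z**2 + 3/4*x*y - 3/7*x*z - 1/2*y*z + 2/7*z**2.
  reduce S modulo (h_1, h_2, k_3):
  remainder 3*y**2*z - 1/2*y*z ≠ 0; add k_4 = 3*y**2*z - 1/2*y*z to the basis.

The other S-polynomials (S(h_2,k_3), S(h_1,k_4), S(h_2,k_4), S(k_3,k_4)) all reduce to 0 modulo the current basis, so we have a Gröbner basis.
Inter-reduce: drop elements whose leading term is divisible by another's, tail-reduce, and make monic.
Reduced Gröbner basis: {y**2*z - 1/6*y*z, x*y, x*z - 3*y*z - 3/4*x + 1/2*z}.

The two bases agree; hence the ideals are identical.

Yes, the ideals are equal.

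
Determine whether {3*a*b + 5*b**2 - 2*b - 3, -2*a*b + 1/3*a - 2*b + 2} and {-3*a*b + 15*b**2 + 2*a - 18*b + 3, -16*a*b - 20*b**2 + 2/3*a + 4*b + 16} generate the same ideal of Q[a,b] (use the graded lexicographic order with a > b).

Yes, the ideals are equal.

Since reduced Gröbner bases are canonical representatives of ideals under a given ordering, it suffices to compute and compare them.
Buchberger on the first generating set:
f_1 = 3*a*b + 5*b**2 - 2*b - 3, LT = a*b.
f_2 = -2*a*b + 1/3*a - 2*b + 2, LT = a*b.

S(f_1,f_2): lcm = a*b. S = 5/3*b**2 + 1/6*a - 5/3*b.
  leading term b**2: no divisor's leading term divides it; move 5/3*b**2 to the remainder.
  leading term a: no divisor's leading term divides it; move 1/6*a to the remainder.
  leading term b: no divisor's leading term divides it; move -5/3*b to the remainder.
  remainder 5/3*b**2 + 1/6*a - 5/3*b ≠ 0; add g_3 = 5/3*b**2 + 1/6*a - 5/3*b to the basis.

S(f_1,g_3): lcm = a*b**2. S = 5/3*b**3 - 1/10*a**2 + a*b - 2/3*b**2 - b.
  leading term b**3: subtract (b)·g_3 from 5/3*b**3 - 1/10*a**2 + a*b - 2/3*b**2 - b → -1/10*a**2 + 5/6*a*b + b**2 - b
  leading term a**2: no divisor's leading term divides it; move -1/10*a**2 to the remainder.
  leading term a*b: subtract (5/18)·f_1 from 5/6*a*b + b**2 - b → -7/18*b**2 - 4/9*b + 5/6
  leading term b**2: subtract (-7/30)·g_3 from -7/18*b**2 - 4/9*b + 5/6 → 7/180*a - 5/6*b + 5/6
  leading term a: no divisor's leading term divides it; move 7/180*a to the remainder.
  leading term b: no divisor's leading term divides it; move -5/6*b to the remainder.
  leading term 1: no divisor's leading term divides it; move 5/6 to the remainder.
  remainder -1/10*a**2 + 7/180*a - 5/6*b + 5/6 ≠ 0; add g_4 = -1/10*a**2 + 7/180*a - 5/6*b + 5/6 to the basis.

The other S-polynomials (S(f_2,g_3), S(f_1,g_4), S(f_2,g_4), S(g_3,g_4)) all reduce to 0 modulo the current basis, so we have a Gröbner basis.
Inter-reduce: drop elements whose leading term is divisible by another's, tail-reduce, and make monic.
Reduced Gröbner basis: {a**2 - 7/18*a + 25/3*b - 25/3, a*b - 1/6*a + b - 1, b**2 + 1/10*a - b}.

Buchberger on the second generating set:
h_1 = -3*a*b + 15*b**2 + 2*a - 18*b + 3, LT = a*b.
h_2 = -16*a*b - 20*b**2 + 2/3*a + 4*b + 16, LT = a*b.

S(h_1,h_2): lcm = a*b. S = -25/4*b**2 - 5/8*a + 25/4*b.
  leading term b**2: no divisor's leading term divides it; move -25/4*b**2 to the remainder.
  leading term a: no divisor's leading term divides it; move -5/8*a to the remainder.
  leading term b: no divisor's leading term divides it; move 25/4*b to the remainder.
  remainder -25/4*b**2 - 5/8*a + 25/4*b ≠ 0; add k_3 = -25/4*b**2 - 5/8*a + 25/4*b to the basis.

S(h_1,k_3): lcm = a*b**2. S = -5*b**3 - 1/10*a**2 + 1/3*a*b + 6*b**2 - b.
  leading term b**3: subtract (4/5*b)·k_3 from -5*b**3 - 1/10*a**2 + 1/3*a*b + 6*b**2 - b → -1/10*a**2 + 5/6*a*b + b**2 - b
  leading term a**2: no divisor's leading term divides it; move -1/10*a**2 to the remainder.
  leading term a*b: subtract (-5/18)·h_1 from 5/6*a*b + b**2 - b → 31/6*b**2 + 5/9*a - 6*b + 5/6
  leading term b**2: subtract (-62/75)·k_3 from 31/6*b**2 + 5/9*a - 6*b + 5/6 → 7/180*a - 5/6*b + 5/6
  leading term a: no divisor's leading term divides it; move 7/180*a to the remainder.
  leading term b: no divisor's leading term divides it; move -5/6*b to the remainder.
  leading term 1: no divisor's leading term divides it; move 5/6 to the remainder.
  remainder -1/10*a**2 + 7/180*a - 5/6*b + 5/6 ≠ 0; add k_4 = -1/10*a**2 + 7/180*a - 5/6*b + 5/6 to the basis.

The other S-polynomials (S(h_2,k_3), S(h_1,k_4), S(h_2,k_4), S(k_3,k_4)) all reduce to 0 modulo the current basis, so we have a Gröbner basis.
Inter-reduce: drop elements whose leading term is divisible by another's, tail-reduce, and make monic.
Reduced Gröbner basis: {a**2 - 7/18*a + 25/3*b - 25/3, a*b - 1/6*a + b - 1, b**2 + 1/10*a - b}.

Same reduced basis, so the two generating sets span the same ideal.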